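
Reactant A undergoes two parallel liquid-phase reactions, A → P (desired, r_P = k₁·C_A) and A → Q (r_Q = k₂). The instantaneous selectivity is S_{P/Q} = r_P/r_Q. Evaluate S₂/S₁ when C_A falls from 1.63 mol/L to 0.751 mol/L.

0.461

S_{P/Q} = (k₁/k₂)·C_A, so S₂/S₁ = (C_{A,2}/C_{A,1}).
= 0.751/1.63 = 0.461.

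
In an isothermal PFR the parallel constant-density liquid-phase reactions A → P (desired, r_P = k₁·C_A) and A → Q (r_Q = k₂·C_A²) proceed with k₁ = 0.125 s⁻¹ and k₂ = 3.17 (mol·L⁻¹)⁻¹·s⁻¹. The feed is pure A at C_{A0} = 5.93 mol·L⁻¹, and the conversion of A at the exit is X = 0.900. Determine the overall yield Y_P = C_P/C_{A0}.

0.0149

C_A = C_{A0}(1−X) = 0.5930 mol·L⁻¹.
Along a PFR/batch, dC_P/dC_A = −r_P/(r_P+r_Q) = −k₁/(k₁+k₂·C_A).
Integrating from C_{A0} to C_A: C_P = (0.125/3.17)·ln[(0.125+3.17·5.93)/(0.125+3.17·0.593)] = 0.03943·ln(18.92/2.005) = 0.08852 mol·L⁻¹.
Y_P = C_P/C_{A0} = 0.08852/5.93 = 0.0149.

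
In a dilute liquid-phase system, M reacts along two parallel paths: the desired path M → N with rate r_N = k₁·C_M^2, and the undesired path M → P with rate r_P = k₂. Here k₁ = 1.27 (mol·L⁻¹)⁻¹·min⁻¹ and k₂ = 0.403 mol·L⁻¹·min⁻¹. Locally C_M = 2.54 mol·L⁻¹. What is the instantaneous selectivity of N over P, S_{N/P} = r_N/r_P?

S_{N/P} = r_N/r_P = (k₁·C_M^2)/(k₂) = (k₁/k₂)·C_M^2.
= (1.27×2.540^2) / (0.403) = 8.194/0.4030 = 20.3.
Since the desired path is higher order in M, keeping C_M high (PFR or concentrated feed) favours N.

20.3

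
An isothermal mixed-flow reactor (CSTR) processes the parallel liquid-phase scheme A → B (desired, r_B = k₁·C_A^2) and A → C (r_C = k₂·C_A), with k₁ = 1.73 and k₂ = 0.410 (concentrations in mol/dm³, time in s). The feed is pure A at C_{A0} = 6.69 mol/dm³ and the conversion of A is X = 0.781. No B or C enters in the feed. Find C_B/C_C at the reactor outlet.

6.18

Exit C_A = C_{A0}(1−X) = 6.69×0.219 = 1.465 mol/dm³.
Rates in a CSTR are evaluated at the outlet concentration: r_B = 1.73×1.465^2 = 3.714, r_C = 0.410×1.465 = 0.6007.
Overall selectivity = C_B/C_C = r_Bτ/(r_Cτ) = r_B/r_C = 6.18.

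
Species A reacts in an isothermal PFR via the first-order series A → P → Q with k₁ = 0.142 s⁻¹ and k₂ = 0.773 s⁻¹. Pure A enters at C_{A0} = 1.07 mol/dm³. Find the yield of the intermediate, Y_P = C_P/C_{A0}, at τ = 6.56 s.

Solving the coupled first-order balances gives C_P(τ) = [k₁/(k₂−k₁)]·C_{A0}·(e^(−k₁τ) − e^(−k₂τ)).
e^(−k₁τ) = e^(−0.142×6.56) = e^(−0.9315) = 0.3940; e^(−k₂τ) = e^(−5.071) = 0.006277.
C_P = 0.142×1.07/(0.773−0.142) × (0.3940−0.006277) = 0.2408×0.3877 = 0.09335 mol/dm³.
Y_P = C_P/C_{A0} = 0.09335/1.07 = 0.0872.

0.0872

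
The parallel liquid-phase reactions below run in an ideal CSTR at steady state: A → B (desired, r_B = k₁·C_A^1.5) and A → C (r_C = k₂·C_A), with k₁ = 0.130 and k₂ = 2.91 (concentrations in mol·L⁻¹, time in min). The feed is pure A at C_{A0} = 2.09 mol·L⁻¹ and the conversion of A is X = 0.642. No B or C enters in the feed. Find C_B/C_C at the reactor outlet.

Exit C_A = C_{A0}(1−X) = 2.09×0.358 = 0.7482 mol·L⁻¹.
Rates in a CSTR are evaluated at the outlet concentration: r_B = 0.130×0.7482^1.5 = 0.08414, r_C = 2.91×0.7482 = 2.177.
Overall selectivity = C_B/C_C = r_Bτ/(r_Cτ) = r_B/r_C = 0.0386.

0.0386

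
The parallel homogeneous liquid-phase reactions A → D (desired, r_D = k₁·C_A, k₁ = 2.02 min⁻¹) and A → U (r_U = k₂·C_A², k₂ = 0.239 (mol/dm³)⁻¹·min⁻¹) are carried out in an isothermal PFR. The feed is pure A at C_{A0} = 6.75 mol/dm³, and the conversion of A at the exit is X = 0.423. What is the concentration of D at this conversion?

C_A = C_{A0}(1−X) = 3.895 mol/dm³.
Along a PFR/batch, dC_D/dC_A = −r_D/(r_D+r_U) = −k₁/(k₁+k₂·C_A).
Integrating from C_{A0} to C_A: C_D = (2.02/0.239)·ln[(2.02+0.239·6.75)/(2.02+0.239·3.89)] = 8.452·ln(3.633/2.951) = 1.758 mol/dm³.

1.76 mol/dm³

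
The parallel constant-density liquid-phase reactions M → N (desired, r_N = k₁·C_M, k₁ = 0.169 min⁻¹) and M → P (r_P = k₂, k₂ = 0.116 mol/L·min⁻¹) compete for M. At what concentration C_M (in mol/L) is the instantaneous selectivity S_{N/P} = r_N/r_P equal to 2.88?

S_{N/P} = (k₁/k₂)·C_M ⇒ C_M = S·k₂/k₁.
= 2.88×0.116/0.169 = 1.98 mol/L.

1.98 mol/L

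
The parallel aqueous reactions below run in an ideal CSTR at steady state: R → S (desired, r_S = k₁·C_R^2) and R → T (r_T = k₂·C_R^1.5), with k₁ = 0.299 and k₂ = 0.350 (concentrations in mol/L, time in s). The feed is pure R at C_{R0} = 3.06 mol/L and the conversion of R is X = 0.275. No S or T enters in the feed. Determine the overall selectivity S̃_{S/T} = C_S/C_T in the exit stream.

1.27

Exit C_R = C_{R0}(1−X) = 3.06×0.725 = 2.219 mol/L.
Rates in a CSTR are evaluated at the outlet concentration: r_S = 0.299×2.219^2 = 1.472, r_T = 0.350×2.219^1.5 = 1.157.
Overall selectivity = C_S/C_T = r_Sτ/(r_Tτ) = r_S/r_T = 1.27.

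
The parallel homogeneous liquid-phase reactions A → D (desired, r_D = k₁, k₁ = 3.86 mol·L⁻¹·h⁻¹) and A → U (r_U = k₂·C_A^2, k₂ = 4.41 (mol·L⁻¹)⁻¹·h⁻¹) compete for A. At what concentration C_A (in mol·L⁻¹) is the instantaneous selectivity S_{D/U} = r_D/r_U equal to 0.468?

1.37 mol·L⁻¹

S_{D/U} = (k₁/k₂)·C_A^-2 ⇒ C_A = (S·k₂/k₁)^(-0.5).
= (0.468×4.41/3.86)^(-0.5) = (0.5347)^(-0.5) = 1.37 mol·L⁻¹.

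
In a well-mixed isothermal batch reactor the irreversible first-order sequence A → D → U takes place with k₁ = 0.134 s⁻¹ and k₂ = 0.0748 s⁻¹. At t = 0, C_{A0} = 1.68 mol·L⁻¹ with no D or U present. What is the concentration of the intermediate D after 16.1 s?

Solving the coupled first-order balances gives C_D(t) = [k₁/(k₂−k₁)]·C_{A0}·(e^(−k₁t) − e^(−k₂t)).
e^(−k₁t) = e^(−0.134×16.1) = e^(−2.157) = 0.1156; e^(−k₂t) = e^(−1.204) = 0.2999.
C_D = 0.134×1.68/(0.0748−0.134) × (0.1156−0.2999) = (-3.803)×(-0.1843) = 0.7008 mol·L⁻¹.

0.701 mol·L⁻¹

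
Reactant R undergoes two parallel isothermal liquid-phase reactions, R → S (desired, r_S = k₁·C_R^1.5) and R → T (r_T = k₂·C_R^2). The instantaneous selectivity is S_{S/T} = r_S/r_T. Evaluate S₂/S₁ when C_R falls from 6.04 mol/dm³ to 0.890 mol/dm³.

2.61

S_{S/T} = (k₁/k₂)·C_R^-0.5, so S₂/S₁ = (C_{R,2}/C_{R,1})^-0.5.
= (0.890/6.04)^(-0.5) = (0.1474)^(-0.5) = 2.61.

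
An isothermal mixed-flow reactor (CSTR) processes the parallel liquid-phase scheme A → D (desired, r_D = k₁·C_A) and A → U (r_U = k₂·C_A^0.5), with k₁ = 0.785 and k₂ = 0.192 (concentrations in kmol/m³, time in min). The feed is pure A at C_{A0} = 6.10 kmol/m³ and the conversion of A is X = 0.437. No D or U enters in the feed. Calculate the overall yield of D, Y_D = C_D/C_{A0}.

Exit C_A = C_{A0}(1−X) = 6.10×0.563 = 3.434 kmol/m³.
Rates in a CSTR are evaluated at the outlet concentration: r_D = 0.785×3.434 = 2.696, r_U = 0.192×3.434^0.5 = 0.3558.
Fraction of consumed A going to D: r_D/(r_D+r_U) = 0.8834.
C_D = 0.8834·C_{A0}·X = 0.8834×6.10×0.437 = 2.35 kmol/m³; Y_D = C_D/C_{A0} = 0.386.

0.386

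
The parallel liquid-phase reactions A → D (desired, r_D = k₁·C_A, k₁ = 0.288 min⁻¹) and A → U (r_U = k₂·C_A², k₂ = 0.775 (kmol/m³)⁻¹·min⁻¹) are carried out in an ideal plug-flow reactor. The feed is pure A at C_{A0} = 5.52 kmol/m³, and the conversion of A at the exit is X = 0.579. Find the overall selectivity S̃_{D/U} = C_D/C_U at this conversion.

C_A = C_{A0}(1−X) = 2.324 kmol/m³.
Along a PFR/batch, dC_D/dC_A = −r_D/(r_D+r_U) = −k₁/(k₁+k₂·C_A).
Integrating from C_{A0} to C_A: C_D = (0.288/0.775)·ln[(0.288+0.775·5.52)/(0.288+0.775·2.32)] = 0.3716·ln(4.566/2.089) = 0.2906 kmol/m³.
C_U = (C_{A0}−C_A)−C_D = 2.906 kmol/m³; S̃_{D/U} = 0.2906/2.906 = 0.100.

0.100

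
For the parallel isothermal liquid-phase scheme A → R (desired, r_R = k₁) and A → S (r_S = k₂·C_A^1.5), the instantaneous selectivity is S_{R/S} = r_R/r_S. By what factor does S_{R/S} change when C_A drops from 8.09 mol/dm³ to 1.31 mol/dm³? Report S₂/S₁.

S_{R/S} = (k₁/k₂)·C_A^-1.5, so S₂/S₁ = (C_{A,2}/C_{A,1})^-1.5.
= (1.31/8.09)^(-1.5) = (0.1619)^(-1.5) = 15.3.

15.3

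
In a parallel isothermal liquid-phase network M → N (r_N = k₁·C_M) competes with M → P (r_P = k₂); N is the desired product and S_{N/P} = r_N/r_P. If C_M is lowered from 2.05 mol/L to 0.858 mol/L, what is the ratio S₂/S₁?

0.419

S_{N/P} = (k₁/k₂)·C_M, so S₂/S₁ = (C_{M,2}/C_{M,1}).
= 0.858/2.05 = 0.419.
Selectivity toward N falls as C_M falls — high-concentration operation is favoured.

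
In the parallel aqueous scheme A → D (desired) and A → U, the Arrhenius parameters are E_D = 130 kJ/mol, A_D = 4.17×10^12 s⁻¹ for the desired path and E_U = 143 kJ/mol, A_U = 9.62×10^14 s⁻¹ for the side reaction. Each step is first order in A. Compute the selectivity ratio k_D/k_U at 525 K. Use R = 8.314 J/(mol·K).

Since both paths have the same order in A, the concentration cancels and S_{D/U} = k_D/k_U = (A_D/A_U)·exp[(E_U−E_D)/(RT)].
(E_U−E_D)/(RT) = (143−130)×10³/(8.314×525) = 13000/4365 = 2.978.
k_D/k_U = (4.17×10^12/9.62×10^14)·exp(2.978) = 0.004335 × 19.66 = 0.0852.
Since E_D < E_U, lowering the temperature improves selectivity toward D.

0.0852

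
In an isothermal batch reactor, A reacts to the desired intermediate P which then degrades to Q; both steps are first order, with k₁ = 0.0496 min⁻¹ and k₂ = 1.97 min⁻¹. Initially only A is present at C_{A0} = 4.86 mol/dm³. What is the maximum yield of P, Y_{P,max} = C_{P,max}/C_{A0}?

Evaluating C_P at t_opt = ln(k₂/k₁)/(k₂−k₁) gives C_{P,max}/C_{A0} = (k₁/k₂)^[k₂/(k₂−k₁)].
= (0.0496/1.97)^(1.97/(1.97−0.0496)) = (0.02518)^(1.026) = 0.02289.

0.0229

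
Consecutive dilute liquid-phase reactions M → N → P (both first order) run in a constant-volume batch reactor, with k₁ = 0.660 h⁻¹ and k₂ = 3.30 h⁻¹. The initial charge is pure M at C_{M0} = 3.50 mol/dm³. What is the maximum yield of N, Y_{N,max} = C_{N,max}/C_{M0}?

For a first-order series the maximum intermediate yield is C_{N,max}/C_{M0} = (k₁/k₂)^[k₂/(k₂−k₁)].
= (0.660/3.30)^(3.30/(3.30−0.660)) = (0.2000)^(1.250) = 0.1337.

0.134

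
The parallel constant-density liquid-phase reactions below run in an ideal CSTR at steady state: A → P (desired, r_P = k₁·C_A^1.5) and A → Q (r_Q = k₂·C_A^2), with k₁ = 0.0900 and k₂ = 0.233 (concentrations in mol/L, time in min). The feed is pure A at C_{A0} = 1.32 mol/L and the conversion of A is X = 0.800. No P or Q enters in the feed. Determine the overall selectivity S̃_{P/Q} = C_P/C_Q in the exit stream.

Exit C_A = C_{A0}(1−X) = 1.32×0.200 = 0.2640 mol/L.
In a CSTR the entire volume is at exit conditions, so r_P = 0.0900×0.2640^1.5 = 0.01221 and r_Q = 0.233×0.2640^2 = 0.01624.
Overall selectivity = C_P/C_Q = r_Pτ/(r_Qτ) = r_P/r_Q = 0.752.

0.752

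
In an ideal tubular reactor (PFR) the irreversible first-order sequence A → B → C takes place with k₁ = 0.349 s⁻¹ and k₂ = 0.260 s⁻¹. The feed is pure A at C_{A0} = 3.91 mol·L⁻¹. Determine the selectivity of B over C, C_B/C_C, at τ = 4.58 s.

1.00

Solving the coupled first-order balances gives C_B(τ) = [k₁/(k₂−k₁)]·C_{A0}·(e^(−k₁τ) − e^(−k₂τ)).
e^(−k₁τ) = e^(−0.349×4.58) = e^(−1.598) = 0.2022; e^(−k₂τ) = e^(−1.191) = 0.3040.
C_B = 0.349×3.91/(0.260−0.349) × (0.2022−0.3040) = (-15.33)×(-0.1018) = 1.560 mol·L⁻¹.
C_A = C_{A0}e^(−k₁τ) = 0.7907 mol·L⁻¹, so C_C = C_{A0}−C_A−C_B = 1.559 mol·L⁻¹; C_B/C_C = 1.00.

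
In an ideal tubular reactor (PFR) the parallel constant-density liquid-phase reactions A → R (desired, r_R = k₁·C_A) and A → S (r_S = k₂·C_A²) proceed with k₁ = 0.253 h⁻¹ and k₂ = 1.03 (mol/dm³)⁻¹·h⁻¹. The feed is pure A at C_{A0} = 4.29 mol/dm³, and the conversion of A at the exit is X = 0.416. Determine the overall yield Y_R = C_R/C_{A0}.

0.0286

C_A = C_{A0}(1−X) = 2.505 mol/dm³.
Along a PFR/batch, dC_R/dC_A = −r_R/(r_R+r_S) = −k₁/(k₁+k₂·C_A).
Integrating from C_{A0} to C_A: C_R = (0.253/1.03)·ln[(0.253+1.03·4.29)/(0.253+1.03·2.51)] = 0.2456·ln(4.672/2.834) = 0.1228 mol/dm³.
Y_R = C_R/C_{A0} = 0.1228/4.29 = 0.0286.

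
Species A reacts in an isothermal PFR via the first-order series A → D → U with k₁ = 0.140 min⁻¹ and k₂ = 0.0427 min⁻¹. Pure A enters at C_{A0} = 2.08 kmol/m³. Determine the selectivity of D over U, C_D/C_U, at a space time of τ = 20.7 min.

The intermediate concentration in a first-order A→B→C sequence is C_D = k₁C_{A0}(e^(−k₁τ) − e^(−k₂τ))/(k₂−k₁).
e^(−k₁τ) = e^(−0.140×20.7) = e^(−2.898) = 0.05513; e^(−k₂τ) = e^(−0.8839) = 0.4132.
C_D = 0.140×2.08/(0.0427−0.140) × (0.05513−0.4132) = (-2.993)×(-0.3580) = 1.072 kmol/m³.
C_A = C_{A0}e^(−k₁τ) = 0.1147 kmol/m³, so C_U = C_{A0}−C_A−C_D = 0.8938 kmol/m³; C_D/C_U = 1.20.

1.20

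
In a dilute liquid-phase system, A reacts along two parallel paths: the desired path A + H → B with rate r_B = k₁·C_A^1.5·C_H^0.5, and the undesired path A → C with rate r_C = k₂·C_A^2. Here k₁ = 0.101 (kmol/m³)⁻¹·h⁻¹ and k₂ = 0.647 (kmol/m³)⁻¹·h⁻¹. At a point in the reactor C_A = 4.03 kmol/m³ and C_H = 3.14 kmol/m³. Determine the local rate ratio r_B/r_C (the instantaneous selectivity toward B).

0.138

S_{B/C} = r_B/r_C = (k₁·C_A^1.5·C_H^0.5)/(k₂·C_A^2) = (k₁/k₂)·C_A^-0.5·C_H^0.5.
= (0.101×4.030^1.5×3.140^0.5) / (0.647×4.030^2) = 1.448/10.51 = 0.138.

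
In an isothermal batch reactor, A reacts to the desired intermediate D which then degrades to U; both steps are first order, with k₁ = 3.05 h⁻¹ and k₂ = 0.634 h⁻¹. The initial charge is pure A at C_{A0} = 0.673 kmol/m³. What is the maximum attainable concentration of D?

0.446 kmol/m³

For a first-order series the maximum intermediate yield is C_{D,max}/C_{A0} = (k₁/k₂)^[k₂/(k₂−k₁)].
= (3.05/0.634)^(0.634/(0.634−3.05)) = (4.811)^(-0.2624) = 0.6622.
C_{D,max} = 0.6622×0.673 = 0.446 kmol/m³.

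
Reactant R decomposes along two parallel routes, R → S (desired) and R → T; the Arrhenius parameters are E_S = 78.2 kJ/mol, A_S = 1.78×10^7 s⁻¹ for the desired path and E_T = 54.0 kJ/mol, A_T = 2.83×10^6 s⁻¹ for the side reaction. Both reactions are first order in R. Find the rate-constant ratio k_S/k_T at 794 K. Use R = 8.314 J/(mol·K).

0.161

With equal orders, S_{S/T} = k_S/k_T = (A_S/A_T)·exp[(E_T−E_S)/(RT)].
(E_T−E_S)/(RT) = (54.0−78.2)×10³/(8.314×794) = -24200/6601 = -3.666.
k_S/k_T = (1.78×10^7/2.83×10^6)·exp(-3.666) = 6.290 × 0.02558 = 0.161.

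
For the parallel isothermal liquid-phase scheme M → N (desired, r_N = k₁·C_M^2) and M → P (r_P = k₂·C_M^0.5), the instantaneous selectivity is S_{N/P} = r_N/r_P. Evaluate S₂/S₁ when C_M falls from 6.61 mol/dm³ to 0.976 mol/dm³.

0.0567

S_{N/P} = (k₁/k₂)·C_M^1.5, so S₂/S₁ = (C_{M,2}/C_{M,1})^1.5.
= (0.976/6.61)^1.5 = (0.1477)^1.5 = 0.0567.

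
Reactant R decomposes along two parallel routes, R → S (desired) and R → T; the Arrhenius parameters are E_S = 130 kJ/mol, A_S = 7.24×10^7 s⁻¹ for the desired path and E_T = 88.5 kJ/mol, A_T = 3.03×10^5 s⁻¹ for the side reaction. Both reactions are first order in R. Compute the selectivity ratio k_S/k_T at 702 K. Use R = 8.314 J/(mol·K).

0.195

k_S/k_T = (A_S/A_T)·exp[−(E_S−E_T)/(RT)] = (A_S/A_T)·exp[(E_T−E_S)/(RT)].
(E_T−E_S)/(RT) = (88.5−130)×10³/(8.314×702) = -41500/5836 = -7.111.
k_S/k_T = (7.24×10^7/3.03×10^5)·exp(-7.111) = 238.9 × 8.165×10^-4 = 0.195.
Since E_S > E_T, raising the temperature improves selectivity toward S.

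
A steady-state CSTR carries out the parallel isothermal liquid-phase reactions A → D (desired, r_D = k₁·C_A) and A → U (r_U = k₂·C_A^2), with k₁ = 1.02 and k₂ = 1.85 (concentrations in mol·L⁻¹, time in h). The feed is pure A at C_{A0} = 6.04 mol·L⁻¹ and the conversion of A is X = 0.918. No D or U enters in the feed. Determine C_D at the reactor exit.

Exit C_A = C_{A0}(1−X) = 6.04×0.0820 = 0.4953 mol·L⁻¹.
Rates in a CSTR are evaluated at the outlet concentration: r_D = 1.02×0.4953 = 0.5052, r_U = 1.85×0.4953^2 = 0.4538.
Fraction of consumed A going to D: r_D/(r_D+r_U) = 0.5268.
C_D = 0.5268·C_{A0}·X = 0.5268×6.04×0.918 = 2.92 mol·L⁻¹.

2.92 mol·L⁻¹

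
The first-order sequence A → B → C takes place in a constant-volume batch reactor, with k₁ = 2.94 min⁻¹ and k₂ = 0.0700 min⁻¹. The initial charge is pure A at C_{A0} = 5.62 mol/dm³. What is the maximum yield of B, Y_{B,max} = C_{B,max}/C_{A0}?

0.913

For a first-order series the maximum intermediate yield is C_{B,max}/C_{A0} = (k₁/k₂)^[k₂/(k₂−k₁)].
= (2.94/0.0700)^(0.0700/(0.0700−2.94)) = (42.00)^(-0.02439) = 0.9129.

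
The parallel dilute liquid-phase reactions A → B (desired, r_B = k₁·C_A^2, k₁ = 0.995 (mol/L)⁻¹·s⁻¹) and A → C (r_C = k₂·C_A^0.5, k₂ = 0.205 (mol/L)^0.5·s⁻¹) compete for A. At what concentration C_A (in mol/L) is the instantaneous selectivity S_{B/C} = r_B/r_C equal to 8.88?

S_{B/C} = (k₁/k₂)·C_A^1.5 ⇒ C_A = (S·k₂/k₁)^(1/1.5).
= (8.88×0.205/0.995)^(0.6667) = (1.830)^(0.6667) = 1.50 mol/L.

1.50 mol/L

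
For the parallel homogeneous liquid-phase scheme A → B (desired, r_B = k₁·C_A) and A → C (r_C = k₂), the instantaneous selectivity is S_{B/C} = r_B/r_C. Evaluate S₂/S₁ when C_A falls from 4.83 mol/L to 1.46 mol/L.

0.302

S_{B/C} = (k₁/k₂)·C_A, so S₂/S₁ = (C_{A,2}/C_{A,1}).
= 1.46/4.83 = 0.302.
Selectivity toward B falls as C_A falls — high-concentration operation is favoured.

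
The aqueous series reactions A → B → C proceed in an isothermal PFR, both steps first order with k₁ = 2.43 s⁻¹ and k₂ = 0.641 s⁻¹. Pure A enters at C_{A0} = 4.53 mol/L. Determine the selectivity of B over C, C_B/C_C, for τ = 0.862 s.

Solving the coupled first-order balances gives C_B(τ) = [k₁/(k₂−k₁)]·C_{A0}·(e^(−k₁τ) − e^(−k₂τ)).
e^(−k₁τ) = e^(−2.43×0.862) = e^(−2.095) = 0.1231; e^(−k₂τ) = e^(−0.5525) = 0.5755.
C_B = 2.43×4.53/(0.641−2.43) × (0.1231−0.5755) = (-6.153)×(-0.4524) = 2.783 mol/L.
C_A = C_{A0}e^(−k₁τ) = 0.5577 mol/L, so C_C = C_{A0}−C_A−C_B = 1.189 mol/L; C_B/C_C = 2.34.

2.34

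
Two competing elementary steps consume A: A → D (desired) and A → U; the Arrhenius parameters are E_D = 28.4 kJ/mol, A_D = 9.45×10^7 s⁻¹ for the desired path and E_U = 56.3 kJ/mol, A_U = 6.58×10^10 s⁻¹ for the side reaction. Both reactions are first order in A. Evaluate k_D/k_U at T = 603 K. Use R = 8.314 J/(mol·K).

0.375

Since both paths have the same order in A, the concentration cancels and S_{D/U} = k_D/k_U = (A_D/A_U)·exp[(E_U−E_D)/(RT)].
(E_U−E_D)/(RT) = (56.3−28.4)×10³/(8.314×603) = 27900/5013 = 5.565.
k_D/k_U = (9.45×10^7/6.58×10^10)·exp(5.565) = 0.001436 × 261.2 = 0.375.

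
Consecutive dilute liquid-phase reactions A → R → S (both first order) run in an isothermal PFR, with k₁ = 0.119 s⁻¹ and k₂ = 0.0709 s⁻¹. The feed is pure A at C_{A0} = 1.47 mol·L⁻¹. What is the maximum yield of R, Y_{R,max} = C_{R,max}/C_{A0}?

0.466

For a first-order series the maximum intermediate yield is C_{R,max}/C_{A0} = (k₁/k₂)^[k₂/(k₂−k₁)].
= (0.119/0.0709)^(0.0709/(0.0709−0.119)) = (1.678)^(-1.474) = 0.4661.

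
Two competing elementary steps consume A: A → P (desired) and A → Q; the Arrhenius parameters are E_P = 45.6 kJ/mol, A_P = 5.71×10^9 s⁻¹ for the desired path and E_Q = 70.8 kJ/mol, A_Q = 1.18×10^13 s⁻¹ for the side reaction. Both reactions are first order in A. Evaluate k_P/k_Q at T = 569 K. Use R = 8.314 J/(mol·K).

0.0996

Since both paths have the same order in A, the concentration cancels and S_{P/Q} = k_P/k_Q = (A_P/A_Q)·exp[(E_Q−E_P)/(RT)].
(E_Q−E_P)/(RT) = (70.8−45.6)×10³/(8.314×569) = 25200/4731 = 5.327.
k_P/k_Q = (5.71×10^9/1.18×10^13)·exp(5.327) = 4.839×10^-4 × 205.8 = 0.0996.
Since E_P < E_Q, lowering the temperature improves selectivity toward P.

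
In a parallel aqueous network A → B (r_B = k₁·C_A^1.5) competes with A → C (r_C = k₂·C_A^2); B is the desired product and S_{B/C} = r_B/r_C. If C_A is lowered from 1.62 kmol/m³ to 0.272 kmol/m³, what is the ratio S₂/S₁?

2.44

S_{B/C} = (k₁/k₂)·C_A^-0.5, so S₂/S₁ = (C_{A,2}/C_{A,1})^-0.5.
= (0.272/1.62)^(-0.5) = (0.1679)^(-0.5) = 2.44.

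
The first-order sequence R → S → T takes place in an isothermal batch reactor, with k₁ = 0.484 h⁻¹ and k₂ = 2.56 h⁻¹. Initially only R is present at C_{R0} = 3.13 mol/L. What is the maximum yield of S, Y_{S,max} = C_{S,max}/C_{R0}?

0.128

For a first-order series the maximum intermediate yield is C_{S,max}/C_{R0} = (k₁/k₂)^[k₂/(k₂−k₁)].
= (0.484/2.56)^(2.56/(2.56−0.484)) = (0.1891)^(1.233) = 0.1282.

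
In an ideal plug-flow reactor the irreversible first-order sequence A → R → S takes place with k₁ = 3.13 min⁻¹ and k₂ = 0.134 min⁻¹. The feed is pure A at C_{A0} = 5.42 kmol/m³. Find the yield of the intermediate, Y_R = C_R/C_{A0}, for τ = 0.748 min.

The intermediate concentration in a first-order A→B→C sequence is C_R = k₁C_{A0}(e^(−k₁τ) − e^(−k₂τ))/(k₂−k₁).
e^(−k₁τ) = e^(−3.13×0.748) = e^(−2.341) = 0.09621; e^(−k₂τ) = e^(−0.1002) = 0.9046.
C_R = 3.13×5.42/(0.134−3.13) × (0.09621−0.9046) = (-5.662)×(-0.8084) = 4.578 kmol/m³.
Y_R = C_R/C_{A0} = 4.578/5.42 = 0.845.

0.845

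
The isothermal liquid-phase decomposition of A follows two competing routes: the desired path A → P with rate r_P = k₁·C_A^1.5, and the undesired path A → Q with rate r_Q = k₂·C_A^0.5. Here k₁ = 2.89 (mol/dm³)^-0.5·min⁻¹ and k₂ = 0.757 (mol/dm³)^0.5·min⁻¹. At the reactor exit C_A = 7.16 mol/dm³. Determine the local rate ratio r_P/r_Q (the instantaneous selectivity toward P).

S_{P/Q} = r_P/r_Q = (k₁·C_A^1.5)/(k₂·C_A^0.5) = (k₁/k₂)·C_A.
= (2.89×7.160^1.5) / (0.757×7.160^0.5) = 55.37/2.026 = 27.3.
Since the desired path is higher order in A, keeping C_A high (PFR or concentrated feed) favours P.

27.3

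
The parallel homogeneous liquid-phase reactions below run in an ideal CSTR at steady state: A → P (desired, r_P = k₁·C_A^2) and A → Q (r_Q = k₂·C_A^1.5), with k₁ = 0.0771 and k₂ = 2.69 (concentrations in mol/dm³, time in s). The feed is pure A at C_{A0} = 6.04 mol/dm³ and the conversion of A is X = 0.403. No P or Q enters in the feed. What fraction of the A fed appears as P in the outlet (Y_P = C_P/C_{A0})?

Exit C_A = C_{A0}(1−X) = 6.04×0.597 = 3.606 mol/dm³.
In a CSTR the entire volume is at exit conditions, so r_P = 0.0771×3.606^2 = 1.002 and r_Q = 2.69×3.606^1.5 = 18.42.
Fraction of consumed A going to P: r_P/(r_P+r_Q) = 0.05162.
C_P = 0.05162·C_{A0}·X = 0.05162×6.04×0.403 = 0.126 mol/dm³; Y_P = C_P/C_{A0} = 0.0208.

0.0208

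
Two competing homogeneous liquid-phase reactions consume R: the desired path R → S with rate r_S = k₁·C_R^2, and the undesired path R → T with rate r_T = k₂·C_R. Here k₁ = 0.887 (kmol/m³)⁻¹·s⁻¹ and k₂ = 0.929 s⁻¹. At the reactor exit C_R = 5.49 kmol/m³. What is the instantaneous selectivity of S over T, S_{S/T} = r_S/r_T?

5.24

S_{S/T} = r_S/r_T = (k₁·C_R^2)/(k₂·C_R) = (k₁/k₂)·C_R.
= (0.887×5.490^2) / (0.929×5.490) = 26.73/5.100 = 5.24.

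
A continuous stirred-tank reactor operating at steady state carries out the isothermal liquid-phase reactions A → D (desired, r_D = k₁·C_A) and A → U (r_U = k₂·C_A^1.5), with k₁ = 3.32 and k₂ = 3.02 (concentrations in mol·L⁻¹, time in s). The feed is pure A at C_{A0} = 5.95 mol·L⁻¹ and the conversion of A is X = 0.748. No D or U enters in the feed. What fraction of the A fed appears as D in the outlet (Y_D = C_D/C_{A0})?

0.354

Exit C_A = C_{A0}(1−X) = 5.95×0.252 = 1.499 mol·L⁻¹.
In a CSTR the entire volume is at exit conditions, so r_D = 3.32×1.499 = 4.978 and r_U = 3.02×1.499^1.5 = 5.545.
Fraction of consumed A going to D: r_D/(r_D+r_U) = 0.4731.
C_D = 0.4731·C_{A0}·X = 0.4731×5.95×0.748 = 2.11 mol·L⁻¹; Y_D = C_D/C_{A0} = 0.354.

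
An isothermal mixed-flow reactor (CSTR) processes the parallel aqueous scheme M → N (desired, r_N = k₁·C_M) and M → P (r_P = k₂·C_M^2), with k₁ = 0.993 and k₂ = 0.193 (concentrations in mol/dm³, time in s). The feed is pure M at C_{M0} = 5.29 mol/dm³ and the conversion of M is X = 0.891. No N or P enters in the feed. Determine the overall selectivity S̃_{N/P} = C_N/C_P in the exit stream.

Exit C_M = C_{M0}(1−X) = 5.29×0.109 = 0.5766 mol/dm³.
A CSTR operates uniformly at the exit composition, giving r_N = 0.5726 and r_P = 0.06417 (each k·C_M^n at C_M = 0.5766).
Overall selectivity = C_N/C_P = r_Nτ/(r_Pτ) = r_N/r_P = 8.92.

8.92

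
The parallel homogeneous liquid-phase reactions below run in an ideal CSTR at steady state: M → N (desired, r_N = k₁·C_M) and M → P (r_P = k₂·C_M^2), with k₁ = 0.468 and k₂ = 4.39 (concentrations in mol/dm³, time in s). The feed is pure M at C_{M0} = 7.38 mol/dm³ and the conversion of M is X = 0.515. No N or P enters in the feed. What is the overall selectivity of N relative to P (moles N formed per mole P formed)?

0.0298

Exit C_M = C_{M0}(1−X) = 7.38×0.485 = 3.579 mol/dm³.
Rates in a CSTR are evaluated at the outlet concentration: r_N = 0.468×3.579 = 1.675, r_P = 4.39×3.579^2 = 56.24.
Overall selectivity = C_N/C_P = r_Nτ/(r_Pτ) = r_N/r_P = 0.0298.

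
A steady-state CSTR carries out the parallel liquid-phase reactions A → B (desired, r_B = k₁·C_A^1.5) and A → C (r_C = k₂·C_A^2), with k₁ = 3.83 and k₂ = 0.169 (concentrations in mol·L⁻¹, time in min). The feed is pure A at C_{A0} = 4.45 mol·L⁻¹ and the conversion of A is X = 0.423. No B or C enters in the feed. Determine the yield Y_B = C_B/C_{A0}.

0.395

Exit C_A = C_{A0}(1−X) = 4.45×0.577 = 2.568 mol·L⁻¹.
In a CSTR the entire volume is at exit conditions, so r_B = 3.83×2.568^1.5 = 15.76 and r_C = 0.169×2.568^2 = 1.114.
Fraction of consumed A going to B: r_B/(r_B+r_C) = 0.9340.
C_B = 0.9340·C_{A0}·X = 0.9340×4.45×0.423 = 1.76 mol·L⁻¹; Y_B = C_B/C_{A0} = 0.395.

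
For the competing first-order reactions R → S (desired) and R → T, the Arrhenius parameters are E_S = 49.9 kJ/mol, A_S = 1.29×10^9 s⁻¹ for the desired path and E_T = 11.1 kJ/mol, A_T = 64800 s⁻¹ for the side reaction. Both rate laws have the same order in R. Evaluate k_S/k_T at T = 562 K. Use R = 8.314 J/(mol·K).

4.93

With equal orders, S_{S/T} = k_S/k_T = (A_S/A_T)·exp[(E_T−E_S)/(RT)].
(E_T−E_S)/(RT) = (11.1−49.9)×10³/(8.314×562) = -38800/4672 = -8.304.
k_S/k_T = (1.29×10^9/64800)·exp(-8.304) = 19907 × 2.475×10^-4 = 4.93.
Since E_S > E_T, raising the temperature improves selectivity toward S.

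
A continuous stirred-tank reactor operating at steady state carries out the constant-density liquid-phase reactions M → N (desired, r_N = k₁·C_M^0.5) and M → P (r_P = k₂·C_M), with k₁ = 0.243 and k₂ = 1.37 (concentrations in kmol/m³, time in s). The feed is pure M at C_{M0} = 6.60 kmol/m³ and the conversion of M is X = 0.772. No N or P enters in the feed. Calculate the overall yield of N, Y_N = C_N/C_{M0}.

0.0975

Exit C_M = C_{M0}(1−X) = 6.60×0.228 = 1.505 kmol/m³.
A CSTR operates uniformly at the exit composition, giving r_N = 0.2981 and r_P = 2.062 (each k·C_M^n at C_M = 1.505).
Fraction of consumed M going to N: r_N/(r_N+r_P) = 0.1263.
C_N = 0.1263·C_{M0}·X = 0.1263×6.60×0.772 = 0.644 kmol/m³; Y_N = C_N/C_{M0} = 0.0975.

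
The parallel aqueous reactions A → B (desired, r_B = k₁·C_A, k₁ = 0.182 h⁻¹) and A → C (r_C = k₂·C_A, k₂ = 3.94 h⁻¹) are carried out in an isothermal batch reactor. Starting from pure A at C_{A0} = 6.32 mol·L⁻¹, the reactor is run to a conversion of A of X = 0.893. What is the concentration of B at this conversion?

C_A = C_{A0}(1−X) = 0.6762 mol·L⁻¹.
Both paths are first order in A, so the instantaneous fraction to B is constant: dC_B/d(−C_A) = k₁/(k₁+k₂) = 0.04415.
C_B = 0.04415·(C_{A0}−C_A) = 0.04415×5.644 = 0.249 mol·L⁻¹.

0.249 mol·L⁻¹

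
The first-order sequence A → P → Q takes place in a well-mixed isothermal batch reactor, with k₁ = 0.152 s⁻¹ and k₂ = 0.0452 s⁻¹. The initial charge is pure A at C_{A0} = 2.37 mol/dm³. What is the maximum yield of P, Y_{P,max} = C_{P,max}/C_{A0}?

Evaluating C_P at t_opt = ln(k₂/k₁)/(k₂−k₁) gives C_{P,max}/C_{A0} = (k₁/k₂)^[k₂/(k₂−k₁)].
= (0.152/0.0452)^(0.0452/(0.0452−0.152)) = (3.363)^(-0.4232) = 0.5985.

0.599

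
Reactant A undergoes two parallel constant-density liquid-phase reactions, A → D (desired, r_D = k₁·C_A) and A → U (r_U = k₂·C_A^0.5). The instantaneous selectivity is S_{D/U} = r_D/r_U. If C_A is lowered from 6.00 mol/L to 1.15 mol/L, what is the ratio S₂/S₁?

S_{D/U} = (k₁/k₂)·C_A^0.5, so S₂/S₁ = (C_{A,2}/C_{A,1})^0.5.
= (1.15/6.00)^0.5 = (0.1917)^0.5 = 0.438.

0.438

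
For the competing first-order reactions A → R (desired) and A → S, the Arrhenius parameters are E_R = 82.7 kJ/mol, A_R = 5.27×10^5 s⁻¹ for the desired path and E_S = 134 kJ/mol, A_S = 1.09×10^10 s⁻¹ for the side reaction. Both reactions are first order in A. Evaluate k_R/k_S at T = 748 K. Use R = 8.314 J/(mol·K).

0.185

Since both paths have the same order in A, the concentration cancels and S_{R/S} = k_R/k_S = (A_R/A_S)·exp[(E_S−E_R)/(RT)].
(E_S−E_R)/(RT) = (134−82.7)×10³/(8.314×748) = 51300/6219 = 8.249.
k_R/k_S = (5.27×10^5/1.09×10^10)·exp(8.249) = 4.835×10^-5 × 3824 = 0.185.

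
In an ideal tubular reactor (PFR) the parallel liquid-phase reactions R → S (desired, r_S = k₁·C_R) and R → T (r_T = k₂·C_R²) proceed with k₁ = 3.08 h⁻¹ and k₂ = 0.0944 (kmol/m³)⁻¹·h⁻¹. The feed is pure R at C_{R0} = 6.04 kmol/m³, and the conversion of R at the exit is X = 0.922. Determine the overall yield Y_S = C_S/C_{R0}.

0.840

C_R = C_{R0}(1−X) = 0.4711 kmol/m³.
Along a PFR/batch, dC_S/dC_R = −r_S/(r_S+r_T) = −k₁/(k₁+k₂·C_R).
Integrating from C_{R0} to C_R: C_S = (3.08/0.0944)·ln[(3.08+0.0944·6.04)/(3.08+0.0944·0.471)] = 32.63·ln(3.650/3.124) = 5.074 kmol/m³.
Y_S = C_S/C_{R0} = 5.074/6.04 = 0.840.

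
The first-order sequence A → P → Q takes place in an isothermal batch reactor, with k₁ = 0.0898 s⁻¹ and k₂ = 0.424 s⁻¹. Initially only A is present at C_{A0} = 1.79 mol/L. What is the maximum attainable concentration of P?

At the optimum, C_{P,max}/C_{A0} = (k₁/k₂)^[k₂/(k₂−k₁)].
= (0.0898/0.424)^(0.424/(0.424−0.0898)) = (0.2118)^(1.269) = 0.1396.
C_{P,max} = 0.1396×1.79 = 0.250 mol/L.

0.250 mol/L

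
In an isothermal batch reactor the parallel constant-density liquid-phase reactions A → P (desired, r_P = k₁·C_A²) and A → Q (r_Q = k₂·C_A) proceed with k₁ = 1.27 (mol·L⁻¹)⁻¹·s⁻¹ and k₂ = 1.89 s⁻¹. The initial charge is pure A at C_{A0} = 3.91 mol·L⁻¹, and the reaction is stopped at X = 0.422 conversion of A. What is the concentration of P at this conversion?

C_A = C_{A0}(1−X) = 2.260 mol·L⁻¹.
Along a PFR/batch, dC_Q/dC_A = −r_Q/(r_P+r_Q) = −k₂/(k₂+k₁·C_A).
Integrating from C_{A0} to C_A: C_Q = (1.89/1.27)·ln[(1.89+1.27·3.91)/(1.89+1.27·2.26)] = 1.488·ln(6.856/4.760) = 0.5429 mol·L⁻¹.
Then C_P = (C_{A0}−C_A) − C_Q = 1.650 − 0.5429 = 1.107 mol·L⁻¹.

1.11 mol·L⁻¹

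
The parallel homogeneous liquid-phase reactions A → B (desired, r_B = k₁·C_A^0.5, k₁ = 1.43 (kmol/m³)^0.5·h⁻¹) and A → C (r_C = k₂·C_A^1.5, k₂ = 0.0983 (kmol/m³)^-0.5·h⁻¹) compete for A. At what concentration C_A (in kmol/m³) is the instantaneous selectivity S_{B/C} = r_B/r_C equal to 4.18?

3.48 kmol/m³

S_{B/C} = (k₁/k₂)·C_A⁻¹ ⇒ C_A = (S·k₂/k₁)^(-1).
= (4.18×0.0983/1.43)^(-1) = (0.2873)^(-1) = 3.48 kmol/m³.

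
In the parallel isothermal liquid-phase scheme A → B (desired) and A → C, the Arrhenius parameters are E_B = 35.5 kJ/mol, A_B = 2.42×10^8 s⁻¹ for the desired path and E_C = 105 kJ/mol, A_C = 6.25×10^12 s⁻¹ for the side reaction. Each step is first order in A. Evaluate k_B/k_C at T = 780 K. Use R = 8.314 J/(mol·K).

Since both paths have the same order in A, the concentration cancels and S_{B/C} = k_B/k_C = (A_B/A_C)·exp[(E_C−E_B)/(RT)].
(E_C−E_B)/(RT) = (105−35.5)×10³/(8.314×780) = 69500/6485 = 10.72.
k_B/k_C = (2.42×10^8/6.25×10^12)·exp(10.72) = 3.872×10^-5 × 45124 = 1.75.
Since E_B < E_C, lowering the temperature improves selectivity toward B.

1.75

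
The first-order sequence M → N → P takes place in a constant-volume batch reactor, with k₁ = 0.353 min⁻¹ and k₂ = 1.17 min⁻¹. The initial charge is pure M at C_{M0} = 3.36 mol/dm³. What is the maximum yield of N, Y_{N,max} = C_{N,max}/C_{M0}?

0.180

At the optimum, C_{N,max}/C_{M0} = (k₁/k₂)^[k₂/(k₂−k₁)].
= (0.353/1.17)^(1.17/(1.17−0.353)) = (0.3017)^(1.432) = 0.1798.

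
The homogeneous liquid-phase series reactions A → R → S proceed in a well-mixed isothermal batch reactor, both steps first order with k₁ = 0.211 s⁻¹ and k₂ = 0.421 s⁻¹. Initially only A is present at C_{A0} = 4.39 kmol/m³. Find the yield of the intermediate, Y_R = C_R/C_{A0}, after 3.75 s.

0.248

For first-order series with pure A initially, C_R(t) = k₁C_{A0}/(k₂−k₁)·(e^(−k₁t) − e^(−k₂t)).
e^(−k₁t) = e^(−0.211×3.75) = e^(−0.7913) = 0.4533; e^(−k₂t) = e^(−1.579) = 0.2062.
C_R = 0.211×4.39/(0.421−0.211) × (0.4533−0.2062) = 4.411×0.2470 = 1.090 kmol/m³.
Y_R = C_R/C_{A0} = 1.090/4.39 = 0.248.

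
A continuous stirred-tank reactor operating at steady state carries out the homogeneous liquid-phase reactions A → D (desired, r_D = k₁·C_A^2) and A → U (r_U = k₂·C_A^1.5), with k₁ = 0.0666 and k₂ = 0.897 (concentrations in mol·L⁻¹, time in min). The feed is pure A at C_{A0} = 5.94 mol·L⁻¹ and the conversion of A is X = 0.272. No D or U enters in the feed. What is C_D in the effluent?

Exit C_A = C_{A0}(1−X) = 5.94×0.728 = 4.324 mol·L⁻¹.
In a CSTR the entire volume is at exit conditions, so r_D = 0.0666×4.324^2 = 1.245 and r_U = 0.897×4.324^1.5 = 8.066.
Fraction of consumed A going to D: r_D/(r_D+r_U) = 0.1337.
C_D = 0.1337·C_{A0}·X = 0.1337×5.94×0.272 = 0.216 mol·L⁻¹.

0.216 mol·L⁻¹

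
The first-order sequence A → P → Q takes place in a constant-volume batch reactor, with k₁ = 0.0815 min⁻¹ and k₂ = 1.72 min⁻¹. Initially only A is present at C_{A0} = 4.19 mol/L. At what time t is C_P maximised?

1.86 min

For first-order series the maximum of C_P occurs at t_opt = ln(k₂/k₁)/(k₂−k₁).
= ln(1.72/0.0815)/(1.72−0.0815) = ln(21.10)/1.639 = 3.049/1.639 = 1.86 min.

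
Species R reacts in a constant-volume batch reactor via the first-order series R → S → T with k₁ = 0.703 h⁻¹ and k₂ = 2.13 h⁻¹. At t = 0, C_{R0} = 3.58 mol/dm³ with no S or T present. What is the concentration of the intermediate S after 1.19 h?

For first-order series with pure R initially, C_S(t) = k₁C_{R0}/(k₂−k₁)·(e^(−k₁t) − e^(−k₂t)).
e^(−k₁t) = e^(−0.703×1.19) = e^(−0.8366) = 0.4332; e^(−k₂t) = e^(−2.535) = 0.07929.
C_S = 0.703×3.58/(2.13−0.703) × (0.4332−0.07929) = 1.764×0.3539 = 0.6242 mol/dm³.

0.624 mol/dm³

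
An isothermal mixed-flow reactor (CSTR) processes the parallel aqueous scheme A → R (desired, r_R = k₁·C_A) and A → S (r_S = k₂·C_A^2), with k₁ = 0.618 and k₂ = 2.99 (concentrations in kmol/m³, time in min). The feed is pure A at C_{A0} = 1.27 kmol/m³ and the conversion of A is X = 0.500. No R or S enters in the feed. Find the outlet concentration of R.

0.156 kmol/m³

Exit C_A = C_{A0}(1−X) = 1.27×0.500 = 0.6350 kmol/m³.
In a CSTR the entire volume is at exit conditions, so r_R = 0.618×0.6350 = 0.3924 and r_S = 2.99×0.6350^2 = 1.206.
Fraction of consumed A going to R: r_R/(r_R+r_S) = 0.2456.
C_R = 0.2456·C_{A0}·X = 0.2456×1.27×0.500 = 0.156 kmol/m³.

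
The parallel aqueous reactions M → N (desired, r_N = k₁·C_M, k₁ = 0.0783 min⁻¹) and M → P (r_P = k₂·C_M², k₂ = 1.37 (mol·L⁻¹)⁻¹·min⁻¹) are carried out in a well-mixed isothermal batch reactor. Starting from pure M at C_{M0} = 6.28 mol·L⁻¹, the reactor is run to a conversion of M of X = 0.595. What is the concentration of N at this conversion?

C_M = C_{M0}(1−X) = 2.543 mol·L⁻¹.
Along a PFR/batch, dC_N/dC_M = −r_N/(r_N+r_P) = −k₁/(k₁+k₂·C_M).
Integrating from C_{M0} to C_M: C_N = (0.0783/1.37)·ln[(0.0783+1.37·6.28)/(0.0783+1.37·2.54)] = 0.05715·ln(8.682/3.563) = 0.05091 mol·L⁻¹.

0.0509 mol·L⁻¹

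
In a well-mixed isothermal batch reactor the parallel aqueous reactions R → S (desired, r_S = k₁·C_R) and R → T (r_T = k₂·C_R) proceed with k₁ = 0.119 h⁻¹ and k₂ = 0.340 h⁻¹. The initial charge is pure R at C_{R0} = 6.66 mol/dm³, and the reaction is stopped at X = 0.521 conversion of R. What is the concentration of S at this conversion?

0.900 mol/dm³

C_R = C_{R0}(1−X) = 3.190 mol/dm³.
Both paths are first order in R, so the instantaneous fraction to S is constant: dC_S/d(−C_R) = k₁/(k₁+k₂) = 0.2593.
C_S = 0.2593·(C_{R0}−C_R) = 0.2593×3.470 = 0.900 mol/dm³.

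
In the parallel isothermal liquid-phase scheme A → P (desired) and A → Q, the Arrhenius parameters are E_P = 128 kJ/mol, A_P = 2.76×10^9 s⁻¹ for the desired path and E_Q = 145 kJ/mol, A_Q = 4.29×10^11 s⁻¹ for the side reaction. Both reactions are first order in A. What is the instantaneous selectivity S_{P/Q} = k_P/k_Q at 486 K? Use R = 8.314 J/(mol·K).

0.432

k_P/k_Q = (A_P/A_Q)·exp[−(E_P−E_Q)/(RT)] = (A_P/A_Q)·exp[(E_Q−E_P)/(RT)].
(E_Q−E_P)/(RT) = (145−128)×10³/(8.314×486) = 17000/4041 = 4.207.
k_P/k_Q = (2.76×10^9/4.29×10^11)·exp(4.207) = 0.006434 × 67.17 = 0.432.
Since E_P < E_Q, lowering the temperature improves selectivity toward P.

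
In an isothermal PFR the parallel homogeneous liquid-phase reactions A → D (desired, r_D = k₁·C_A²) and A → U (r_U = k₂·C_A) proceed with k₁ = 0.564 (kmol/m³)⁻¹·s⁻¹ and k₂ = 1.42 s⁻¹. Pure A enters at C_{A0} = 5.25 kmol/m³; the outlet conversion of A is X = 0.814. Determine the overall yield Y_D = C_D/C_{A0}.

C_A = C_{A0}(1−X) = 0.9765 kmol/m³.
Along a PFR/batch, dC_U/dC_A = −r_U/(r_D+r_U) = −k₂/(k₂+k₁·C_A).
Integrating from C_{A0} to C_A: C_U = (1.42/0.564)·ln[(1.42+0.564·5.25)/(1.42+0.564·0.977)] = 2.518·ln(4.381/1.971) = 2.011 kmol/m³.
Then C_D = (C_{A0}−C_A) − C_U = 4.273 − 2.011 = 2.262 kmol/m³.
Y_D = C_D/C_{A0} = 2.262/5.25 = 0.431.

0.431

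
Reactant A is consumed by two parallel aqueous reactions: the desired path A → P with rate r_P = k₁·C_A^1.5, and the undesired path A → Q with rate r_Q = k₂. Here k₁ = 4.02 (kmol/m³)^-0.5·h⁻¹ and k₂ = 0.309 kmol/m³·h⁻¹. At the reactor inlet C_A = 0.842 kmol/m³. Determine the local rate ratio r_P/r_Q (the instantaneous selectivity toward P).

10.1

S_{P/Q} = r_P/r_Q = (k₁·C_A^1.5)/(k₂) = (k₁/k₂)·C_A^1.5.
= (4.02×0.8420^1.5) / (0.309) = 3.106/0.3090 = 10.1.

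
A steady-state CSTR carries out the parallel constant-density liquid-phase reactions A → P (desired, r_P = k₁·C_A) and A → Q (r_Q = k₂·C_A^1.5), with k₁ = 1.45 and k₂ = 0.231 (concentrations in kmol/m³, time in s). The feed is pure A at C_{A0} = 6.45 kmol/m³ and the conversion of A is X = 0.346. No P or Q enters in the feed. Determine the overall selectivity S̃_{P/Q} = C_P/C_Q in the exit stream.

Exit C_A = C_{A0}(1−X) = 6.45×0.654 = 4.218 kmol/m³.
A CSTR operates uniformly at the exit composition, giving r_P = 6.117 and r_Q = 2.001 (each k·C_A^n at C_A = 4.218).
Overall selectivity = C_P/C_Q = r_Pτ/(r_Qτ) = r_P/r_Q = 3.06.

3.06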